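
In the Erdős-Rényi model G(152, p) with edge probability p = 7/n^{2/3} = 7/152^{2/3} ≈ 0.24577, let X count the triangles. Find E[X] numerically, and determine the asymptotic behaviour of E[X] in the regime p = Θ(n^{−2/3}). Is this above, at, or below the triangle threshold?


Number of potential triangles: C(152, 3) = 573800.
Each occurs with probability p³ ≈ (0.24577)³ ≈ 1.4845914e-02.
By linearity: E[X] = C(152, 3)·p³ ≈ 573800 · 1.4845914e-02 ≈ 8518.58553.
Since α = 2/3 < 1, p = c/n^{2/3} ≫ 1/n is above the triangle threshold p ~ 1/n. Asymptotically E[X] ~ (c³/6)·n^{3(1−α)} = (7³/6)·n^{1} → ∞; triangles are abundant w.h.p.

E[X] ≈ 8518.58553; in regime p = Θ(1/n^{2/3}) E[X] diverges (above the triangle threshold p ~ 1/n).


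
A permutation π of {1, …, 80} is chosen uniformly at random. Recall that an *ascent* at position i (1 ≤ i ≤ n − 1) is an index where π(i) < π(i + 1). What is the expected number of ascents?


Write X = Σ X_I over i = 1, …, 79, with X_I the indicator of one ascent.
There are 79 indicators.
For each fixed i, the pair (π(i), π(i+1)) is a uniformly random ordered pair of distinct values from {1, …, 80}; by symmetry P[π(i) < π(i+1)] = 1/2.
By linearity: E[X] = 79 · (1/2) = (80 − 1) · (1/2) = 79/2 ≈ 39.5000.

E[X] = 79/2 = 39.5000.


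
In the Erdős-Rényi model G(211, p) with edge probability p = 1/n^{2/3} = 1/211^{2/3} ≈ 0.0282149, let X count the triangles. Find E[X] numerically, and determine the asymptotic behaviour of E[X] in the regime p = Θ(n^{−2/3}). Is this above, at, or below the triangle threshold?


Number of potential triangles: C(211, 3) = 1543465.
Each occurs with probability p³ ≈ (0.0282149)³ ≈ 2.24613104e-05.
By linearity: E[X] = C(211, 3)·p³ ≈ 1543465 · 2.24613104e-05 ≈ 34.668246.
Since α = 2/3 < 1, p = c/n^{2/3} ≫ 1/n is above the triangle threshold p ~ 1/n. Asymptotically E[X] ~ (c³/6)·n^{3(1−α)} = (1³/6)·n^{1} → ∞; triangles are abundant w.h.p.

E[X] ≈ 34.668246; in regime p = Θ(1/n^{2/3}) E[X] diverges (above the triangle threshold p ~ 1/n).


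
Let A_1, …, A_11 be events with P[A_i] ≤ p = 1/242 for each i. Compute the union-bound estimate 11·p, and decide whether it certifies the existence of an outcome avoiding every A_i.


Union bound: P[∪_{i=1}^{11} A_i] ≤ Σ_i P[A_i] ≤ 11·p = 11·(1/242) = 1/22.
Numerically: 1/22 ≈ 0.04545.
Is 1/22 < 1? YES.
Since P[∪ A_i] ≤ 1/22 < 1, the complement has P[∩ A_i^c] ≥ 1 − 1/22 = 21/22 > 0, so some outcome avoids every A_i.

11·p = 1/22 ≈ 0.04545; existence CERTIFIED by the union bound.


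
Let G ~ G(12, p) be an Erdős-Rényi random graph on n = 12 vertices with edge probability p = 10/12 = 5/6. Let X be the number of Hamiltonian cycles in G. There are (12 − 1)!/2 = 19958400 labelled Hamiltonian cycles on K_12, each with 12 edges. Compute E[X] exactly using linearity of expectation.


K_12 has (12 − 1)!/2 = 19958400 labelled Hamiltonian cycles.
For each such Hamiltonian cycle H, let X_H = 1 if all 12 edges of H are present in G. Then P[X_H = 1] = p^{12} = (5/6)^{12} = 244140625/2176782336.
By linearity of expectation: E[X] = Σ_H E[X_H] = 19958400 · p^{12} = 19958400 · 244140625/2176782336 = 469970703125/209952.
Numerically: E[X] ≈ 2.2385e+06.

E[X] = 19958400 · (5/6)^{12} = 469970703125/209952 ≈ 2.2385e+06.


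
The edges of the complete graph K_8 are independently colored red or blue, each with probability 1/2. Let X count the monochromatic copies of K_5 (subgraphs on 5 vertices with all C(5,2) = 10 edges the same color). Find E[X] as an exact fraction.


Let X = Σ_S X_S over the C(8, 5) = 56 subsets S of size 5, where X_S = 1 if the K_5 on S is monochromatic.
For a fixed S, the K_5 on S has C(5, 2) = 10 edges. P[all 10 edges red] = (1/2)^10, and likewise for blue, so P[monochromatic] = 2·(1/2)^10 = 2^{1 − 10} = 1/512.
By linearity of expectation: E[X] = C(8, 5) · 2^{1 − 10} = 56 · 1/512 = 7/64.
Numerically: E[X] ≈ 0.109.

E[X] = C(8,5)·2^(1−C(5,2)) = 7/64 ≈ 0.109.


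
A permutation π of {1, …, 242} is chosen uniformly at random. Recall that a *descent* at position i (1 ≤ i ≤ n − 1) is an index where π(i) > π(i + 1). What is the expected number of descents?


Write X = Σ X_I over i = 1, …, 241, with X_I the indicator of one descent.
There are 241 indicators.
For each fixed i, the pair (π(i), π(i+1)) is a uniformly random ordered pair of distinct values from {1, …, 242}; by symmetry P[π(i) > π(i+1)] = 1/2.
By linearity: E[X] = 241 · (1/2) = (242 − 1) · (1/2) = 241/2 ≈ 120.5000.

E[X] = 241/2 = 120.5000.


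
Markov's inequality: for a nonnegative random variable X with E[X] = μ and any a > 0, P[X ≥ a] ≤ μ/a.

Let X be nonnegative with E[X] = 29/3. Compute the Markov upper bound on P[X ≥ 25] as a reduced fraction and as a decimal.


μ = E[X] = 29/3, a = 25.
Markov: P[X ≥ 25] ≤ μ/a = (29/3)/25 = 29/75.
Numerically: ≈ 0.386667.
(Since a = 25 > μ = 9.666667, the bound 29/75 is < 1 and informative.)

P[X ≥ 25] ≤ 29/75 ≈ 0.386667.


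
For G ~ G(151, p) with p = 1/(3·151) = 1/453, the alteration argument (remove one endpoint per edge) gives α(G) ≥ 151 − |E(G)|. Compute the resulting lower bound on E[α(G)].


E[|E(G)|] = C(151, 2)·p = 11325 · (1/453) = 25.
E[α(G)] ≥ n − E[|E(G)|] = 151 − 25 = 126.
Numerically: ≈ 126.000.
(This is only a lower bound; the true E[α(G)] may be larger.)

E[α(G)] ≥ 126 ≈ 126.000.


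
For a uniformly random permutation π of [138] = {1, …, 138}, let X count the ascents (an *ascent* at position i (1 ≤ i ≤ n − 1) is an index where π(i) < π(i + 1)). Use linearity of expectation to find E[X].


Write X = Σ X_I over i = 1, …, 137, with X_I the indicator of one ascent.
There are 137 indicators.
For each fixed i, the pair (π(i), π(i+1)) is a uniformly random ordered pair of distinct values from {1, …, 138}; by symmetry P[π(i) < π(i+1)] = 1/2.
By linearity: E[X] = 137 · (1/2) = (138 − 1) · (1/2) = 137/2 ≈ 68.500.

E[X] = 137/2 = 68.500.


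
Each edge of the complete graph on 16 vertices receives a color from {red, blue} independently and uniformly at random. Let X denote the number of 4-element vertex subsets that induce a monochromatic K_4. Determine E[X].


Let X = Σ_S X_S over the C(16, 4) = 1820 subsets S of size 4, where X_S = 1 if the K_4 on S is monochromatic.
For a fixed S, the K_4 on S has C(4, 2) = 6 edges. P[all 6 edges red] = (1/2)^6, and likewise for blue, so P[monochromatic] = 2·(1/2)^6 = 2^{1 − 6} = 1/32.
Summing: E[X] = C(16, 4) · 2^{1 − 6} = 1820 · 1/32 = 455/8.
Numerically: E[X] ≈ 56.87500.

E[X] = C(16,4)·2^(1−C(4,2)) = 455/8 ≈ 56.87500.


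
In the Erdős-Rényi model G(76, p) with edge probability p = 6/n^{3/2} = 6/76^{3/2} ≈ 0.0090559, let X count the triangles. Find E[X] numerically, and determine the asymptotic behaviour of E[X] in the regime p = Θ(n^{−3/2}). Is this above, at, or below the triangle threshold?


Number of potential triangles: C(76, 3) = 70300.
Each occurs with probability p³ ≈ (0.0090559)³ ≈ 7.4266437e-07.
By linearity: E[X] = C(76, 3)·p³ ≈ 70300 · 7.4266437e-07 ≈ 0.05221.
Since α = 3/2 > 1, p = c/n^{3/2} = o(1/n) is below the triangle threshold p ~ 1/n. Asymptotically E[X] ~ (c³/6)·n^{3(1−α)} = (6³/6)·n^{-1.5} → 0, so by Markov's inequality G has no triangles w.h.p.

E[X] ≈ 0.05221; in regime p = Θ(1/n^{3/2}) E[X] tends to 0 (below the triangle threshold p ~ 1/n).


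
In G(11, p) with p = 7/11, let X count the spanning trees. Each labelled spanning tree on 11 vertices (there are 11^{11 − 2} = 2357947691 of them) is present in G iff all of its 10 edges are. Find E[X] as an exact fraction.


K_11 has 11^{11 − 2} = 2357947691 labelled spanning trees.
For each such spanning tree H, let X_H = 1 if all 10 edges of H are present in G. Then P[X_H = 1] = p^{10} = (7/11)^{10} = 282475249/25937424601.
Summing the indicators: E[X] = Σ_H E[X_H] = 2357947691 · p^{10} = 2357947691 · 282475249/25937424601 = 282475249/11.
Numerically: E[X] ≈ 2.56796e+07.

E[X] = 2357947691 · (7/11)^{10} = 282475249/11 ≈ 2.56796e+07.


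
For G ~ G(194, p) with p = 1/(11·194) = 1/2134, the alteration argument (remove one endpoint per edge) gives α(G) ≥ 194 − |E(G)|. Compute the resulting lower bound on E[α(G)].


E[|E(G)|] = C(194, 2)·p = 18721 · (1/2134) = 193/22.
E[α(G)] ≥ n − E[|E(G)|] = 194 − 193/22 = 4075/22.
Numerically: ≈ 185.22727.
(This is only a lower bound; the true E[α(G)] may be larger.)

E[α(G)] ≥ 4075/22 ≈ 185.22727.


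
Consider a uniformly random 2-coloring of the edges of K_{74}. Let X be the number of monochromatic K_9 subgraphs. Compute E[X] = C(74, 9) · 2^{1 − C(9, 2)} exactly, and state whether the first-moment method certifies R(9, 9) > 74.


E[X] = C(74, 9) · 2^{1 − 36} = 110524147514 · 2^{−35} = 110524147514/34359738368.
As a reduced fraction: E[X] = 55262073757/17179869184 ≈ 3.2167.
Is E[X] < 1? NO.
Since E[X] ≥ 1, the first-moment bound is inconclusive at n = 74; it does NOT by itself certify R(9, 9) > 74.

E[X] = 55262073757/17179869184 ≈ 3.2167; E[X] ≥ 1; first-moment method inconclusive here.


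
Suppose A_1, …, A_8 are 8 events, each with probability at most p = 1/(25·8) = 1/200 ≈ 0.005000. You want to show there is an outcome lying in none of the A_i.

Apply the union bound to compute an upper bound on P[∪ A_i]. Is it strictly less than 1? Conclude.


Union bound: P[∪_{i=1}^{8} A_i] ≤ Σ_i P[A_i] ≤ 8·p = 8·(1/200) = 1/25.
Numerically: 1/25 ≈ 0.040000.
Is 1/25 < 1? YES.
Since P[∪ A_i] ≤ 1/25 < 1, the complement has P[∩ A_i^c] ≥ 1 − 1/25 = 24/25 > 0, so some outcome avoids every A_i.

8·p = 1/25 ≈ 0.040000; existence CERTIFIED by the union bound.


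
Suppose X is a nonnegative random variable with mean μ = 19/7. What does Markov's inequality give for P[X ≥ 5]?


μ = E[X] = 19/7, a = 5.
Markov: P[X ≥ 5] ≤ μ/a = (19/7)/5 = 19/35.
Numerically: ≈ 0.5429.
(Since a = 5 > μ = 2.7143, the bound 19/35 is < 1 and informative.)

P[X ≥ 5] ≤ 19/35 ≈ 0.5429.


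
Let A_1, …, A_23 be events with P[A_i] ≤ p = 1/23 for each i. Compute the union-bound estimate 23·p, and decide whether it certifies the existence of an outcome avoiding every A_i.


Union bound: P[∪_{i=1}^{23} A_i] ≤ Σ_i P[A_i] ≤ 23·p = 23·(1/23) = 1.
Numerically: 1 ≈ 1.00000.
Is 1 < 1? NO.
Since the bound 1 is ≥ 1, the union bound is uninformative here; it does NOT by itself certify existence.

23·p = 1 ≈ 1.00000; existence NOT certified by the union bound.


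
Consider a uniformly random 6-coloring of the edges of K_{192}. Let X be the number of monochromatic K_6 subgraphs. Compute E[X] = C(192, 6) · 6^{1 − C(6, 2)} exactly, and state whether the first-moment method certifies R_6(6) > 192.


E[X] = C(192, 6) · 6^{1 − 15} = 64300886496 · 6^{−14} = 64300886496/78364164096.
As a reduced fraction: E[X] = 223266967/272097792 ≈ 0.821.
Is E[X] < 1? YES.
Since E[X] < 1, there exists a 6-coloring of K_{192} with no monochromatic K_6; hence R_6(6) > 192.

E[X] = 223266967/272097792 ≈ 0.821; E[X] < 1, so R_6(6) > 192.


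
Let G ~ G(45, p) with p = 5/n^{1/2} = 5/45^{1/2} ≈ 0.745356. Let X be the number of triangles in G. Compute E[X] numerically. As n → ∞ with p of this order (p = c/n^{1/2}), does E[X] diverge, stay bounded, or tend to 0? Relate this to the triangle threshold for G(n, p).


Number of potential triangles: C(45, 3) = 14190.
Each occurs with probability p³ ≈ (0.745356)³ ≈ 4.14086662e-01.
By linearity: E[X] = C(45, 3)·p³ ≈ 14190 · 4.14086662e-01 ≈ 5875.889741.
Since α = 1/2 < 1, p = c/n^{1/2} ≫ 1/n is above the triangle threshold p ~ 1/n. Asymptotically E[X] ~ (c³/6)·n^{3(1−α)} = (5³/6)·n^{1.5} → ∞; triangles are abundant w.h.p.

E[X] ≈ 5875.889741; in regime p = Θ(1/n^{1/2}) E[X] diverges (above the triangle threshold p ~ 1/n).


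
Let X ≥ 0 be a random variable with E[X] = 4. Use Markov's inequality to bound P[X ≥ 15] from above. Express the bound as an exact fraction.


μ = E[X] = 4, a = 15.
Markov: P[X ≥ 15] ≤ μ/a = (4)/15 = 4/15.
Numerically: ≈ 0.26667.
(Since a = 15 > μ = 4.00000, the bound 4/15 is < 1 and informative.)

P[X ≥ 15] ≤ 4/15 ≈ 0.26667.


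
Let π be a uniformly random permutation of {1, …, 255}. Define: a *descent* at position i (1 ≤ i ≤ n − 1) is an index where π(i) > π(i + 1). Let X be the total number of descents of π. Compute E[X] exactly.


Write X = Σ X_I over i = 1, …, 254, with X_I the indicator of one descent.
There are 254 indicators.
For each fixed i, the pair (π(i), π(i+1)) is a uniformly random ordered pair of distinct values from {1, …, 255}; by symmetry P[π(i) > π(i+1)] = 1/2.
By linearity: E[X] = 254 · (1/2) = (255 − 1) · (1/2) = 127 ≈ 127.000000.

E[X] = 127 = 127.000000.


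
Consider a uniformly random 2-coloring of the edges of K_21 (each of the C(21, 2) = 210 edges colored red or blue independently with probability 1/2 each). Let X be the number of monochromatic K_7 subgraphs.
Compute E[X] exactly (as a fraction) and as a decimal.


Let X = Σ_S X_S over the C(21, 7) = 116280 subsets S of size 7, where X_S = 1 if the K_7 on S is monochromatic.
For a fixed S, the K_7 on S has C(7, 2) = 21 edges. P[all 21 edges red] = (1/2)^21, and likewise for blue, so P[monochromatic] = 2·(1/2)^21 = 2^{1 − 21} = 1/1048576.
By linearity: E[X] = C(21, 7) · 2^{1 − 21} = 116280 · 1/1048576 = 14535/131072.
Numerically: E[X] ≈ 0.111.

E[X] = C(21,7)·2^(1−C(7,2)) = 14535/131072 ≈ 0.111.


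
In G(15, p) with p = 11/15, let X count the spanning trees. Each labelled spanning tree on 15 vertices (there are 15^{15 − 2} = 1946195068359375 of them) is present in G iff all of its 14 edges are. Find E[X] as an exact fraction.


K_15 has 15^{15 − 2} = 1946195068359375 labelled spanning trees.
For each such spanning tree H, let X_H = 1 if all 14 edges of H are present in G. Then P[X_H = 1] = p^{14} = (11/15)^{14} = 379749833583241/29192926025390625.
By linearity of expectation: E[X] = Σ_H E[X_H] = 1946195068359375 · p^{14} = 1946195068359375 · 379749833583241/29192926025390625 = 379749833583241/15.
Numerically: E[X] ≈ 2.532e+13.

E[X] = 1946195068359375 · (11/15)^{14} = 379749833583241/15 ≈ 2.532e+13.


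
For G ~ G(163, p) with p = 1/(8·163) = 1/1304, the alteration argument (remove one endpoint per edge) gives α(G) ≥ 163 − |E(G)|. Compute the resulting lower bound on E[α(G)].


E[|E(G)|] = C(163, 2)·p = 13203 · (1/1304) = 81/8.
E[α(G)] ≥ n − E[|E(G)|] = 163 − 81/8 = 1223/8.
Numerically: ≈ 152.8750.
(This is only a lower bound; the true E[α(G)] may be larger.)

E[α(G)] ≥ 1223/8 ≈ 152.8750.


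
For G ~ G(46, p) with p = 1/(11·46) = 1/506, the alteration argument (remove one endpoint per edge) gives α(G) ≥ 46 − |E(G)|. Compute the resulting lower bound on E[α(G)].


E[|E(G)|] = C(46, 2)·p = 1035 · (1/506) = 45/22.
E[α(G)] ≥ n − E[|E(G)|] = 46 − 45/22 = 967/22.
Numerically: ≈ 43.955.
(This is only a lower bound; the true E[α(G)] may be larger.)

E[α(G)] ≥ 967/22 ≈ 43.955.


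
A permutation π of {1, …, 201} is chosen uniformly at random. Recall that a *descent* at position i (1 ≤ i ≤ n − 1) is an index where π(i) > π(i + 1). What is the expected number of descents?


Write X = Σ X_I over i = 1, …, 200, with X_I the indicator of one descent.
There are 200 indicators.
For each fixed i, the pair (π(i), π(i+1)) is a uniformly random ordered pair of distinct values from {1, …, 201}; by symmetry P[π(i) > π(i+1)] = 1/2.
By linearity: E[X] = 200 · (1/2) = (201 − 1) · (1/2) = 100 ≈ 100.00000.

E[X] = 100 = 100.00000.


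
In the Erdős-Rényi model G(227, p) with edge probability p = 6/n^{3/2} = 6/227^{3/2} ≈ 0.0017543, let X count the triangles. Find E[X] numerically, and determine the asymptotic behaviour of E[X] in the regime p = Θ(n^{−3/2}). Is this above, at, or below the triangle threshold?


Number of potential triangles: C(227, 3) = 1923825.
Each occurs with probability p³ ≈ (0.0017543)³ ≈ 5.3992992e-09.
By linearity: E[X] = C(227, 3)·p³ ≈ 1923825 · 5.3992992e-09 ≈ 0.01039.
Since α = 3/2 > 1, p = c/n^{3/2} = o(1/n) is below the triangle threshold p ~ 1/n. Asymptotically E[X] ~ (c³/6)·n^{3(1−α)} = (6³/6)·n^{-1.5} → 0, so by Markov's inequality G has no triangles w.h.p.

E[X] ≈ 0.01039; in regime p = Θ(1/n^{3/2}) E[X] tends to 0 (below the triangle threshold p ~ 1/n).


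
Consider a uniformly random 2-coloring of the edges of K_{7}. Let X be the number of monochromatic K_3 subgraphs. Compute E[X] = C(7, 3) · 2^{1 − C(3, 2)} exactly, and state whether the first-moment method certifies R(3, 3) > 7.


E[X] = C(7, 3) · 2^{1 − 3} = 35 · 2^{−2} = 35/4.
As a reduced fraction: E[X] = 35/4 ≈ 8.750000.
Is E[X] < 1? NO.
Since E[X] ≥ 1, the first-moment bound is inconclusive at n = 7; it does NOT by itself certify R(3, 3) > 7.

E[X] = 35/4 ≈ 8.750000; E[X] ≥ 1; first-moment method inconclusive here.


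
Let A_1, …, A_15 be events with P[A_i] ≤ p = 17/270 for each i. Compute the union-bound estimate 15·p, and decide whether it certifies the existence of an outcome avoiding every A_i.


Union bound: P[∪_{i=1}^{15} A_i] ≤ Σ_i P[A_i] ≤ 15·p = 15·(17/270) = 17/18.
Numerically: 17/18 ≈ 0.94444.
Is 17/18 < 1? YES.
Since P[∪ A_i] ≤ 17/18 < 1, the complement has P[∩ A_i^c] ≥ 1 − 17/18 = 1/18 > 0, so some outcome avoids every A_i.

15·p = 17/18 ≈ 0.94444; existence CERTIFIED by the union bound.


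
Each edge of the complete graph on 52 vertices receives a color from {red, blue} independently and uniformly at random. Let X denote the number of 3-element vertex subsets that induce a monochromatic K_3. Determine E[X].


Let X = Σ_S X_S over the C(52, 3) = 22100 subsets S of size 3, where X_S = 1 if the K_3 on S is monochromatic.
For a fixed S, the K_3 on S has C(3, 2) = 3 edges. P[all 3 edges red] = (1/2)^3, and likewise for blue, so P[monochromatic] = 2·(1/2)^3 = 2^{1 − 3} = 1/4.
Summing: E[X] = C(52, 3) · 2^{1 − 3} = 22100 · 1/4 = 5525.
Numerically: E[X] ≈ 5525.0000.

E[X] = C(52,3)·2^(1−C(3,2)) = 5525 ≈ 5525.0000.


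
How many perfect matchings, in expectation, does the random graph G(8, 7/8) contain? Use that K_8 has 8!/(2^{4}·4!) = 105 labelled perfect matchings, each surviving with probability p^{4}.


K_8 has 8!/(2^{4}·4!) = 105 labelled perfect matchings.
For each such perfect matching H, let X_H = 1 if all 4 edges of H are present in G. Then P[X_H = 1] = p^{4} = (7/8)^{4} = 2401/4096.
By linearity of expectation: E[X] = Σ_H E[X_H] = 105 · p^{4} = 105 · 2401/4096 = 252105/4096.
Numerically: E[X] ≈ 61.5.

E[X] = 105 · (7/8)^{4} = 252105/4096 ≈ 61.5.


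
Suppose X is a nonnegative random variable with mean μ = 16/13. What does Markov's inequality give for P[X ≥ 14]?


μ = E[X] = 16/13, a = 14.
Markov: P[X ≥ 14] ≤ μ/a = (16/13)/14 = 8/91.
Numerically: ≈ 0.0879.
(Since a = 14 > μ = 1.2308, the bound 8/91 is < 1 and informative.)

P[X ≥ 14] ≤ 8/91 ≈ 0.0879.


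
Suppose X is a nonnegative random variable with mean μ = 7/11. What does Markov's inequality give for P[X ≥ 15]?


μ = E[X] = 7/11, a = 15.
Markov: P[X ≥ 15] ≤ μ/a = (7/11)/15 = 7/165.
Numerically: ≈ 0.042424.
(Since a = 15 > μ = 0.636364, the bound 7/165 is < 1 and informative.)

P[X ≥ 15] ≤ 7/165 ≈ 0.042424.


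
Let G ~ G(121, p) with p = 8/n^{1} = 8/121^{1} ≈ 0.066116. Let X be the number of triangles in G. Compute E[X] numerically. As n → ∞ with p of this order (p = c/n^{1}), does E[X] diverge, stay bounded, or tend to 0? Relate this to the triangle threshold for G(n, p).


Number of potential triangles: C(121, 3) = 287980.
Each occurs with probability p³ ≈ (0.066116)³ ≈ 2.8901065e-04.
By linearity: E[X] = C(121, 3)·p³ ≈ 287980 · 2.8901065e-04 ≈ 83.22929.
Here α = 1, so p = 8/n is exactly at the triangle threshold p ~ 1/n. Asymptotically E[X] → c³/6 = 8³/6 = 256/3 ≈ 85.33333, a bounded constant. In this regime the triangle count is asymptotically Poisson(c³/6).

E[X] ≈ 83.22929; in regime p = Θ(1/n^{1}) E[X] stays bounded (at the triangle threshold p ~ 1/n).


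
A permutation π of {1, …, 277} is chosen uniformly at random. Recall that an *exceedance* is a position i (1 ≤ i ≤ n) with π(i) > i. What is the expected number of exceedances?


Write X = Σ_{i=1}^{277} X_i, where X_i = 1_{π(i) > i}.
For each fixed i, π(i) is uniform over {1, …, 277} (marginal of a uniform permutation), so P[π(i) > i] = (n − i)/n. Summing: Σ_{i=1}^{277} (n − i)/n = (0 + 1 + … + 276)/277 = 277(277 − 1)/(2·277) = (277 − 1)/2.
Hence E[X] = Σ_{i=1}^{277} (277 − i)/277 = 138 ≈ 138.0000.

E[X] = 138 = 138.0000.


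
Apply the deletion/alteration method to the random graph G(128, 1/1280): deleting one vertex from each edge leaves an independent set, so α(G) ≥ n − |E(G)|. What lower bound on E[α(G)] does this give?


E[|E(G)|] = C(128, 2)·p = 8128 · (1/1280) = 127/20.
E[α(G)] ≥ n − E[|E(G)|] = 128 − 127/20 = 2433/20.
Numerically: ≈ 121.650.
(This is only a lower bound; the true E[α(G)] may be larger.)

E[α(G)] ≥ 2433/20 ≈ 121.650.


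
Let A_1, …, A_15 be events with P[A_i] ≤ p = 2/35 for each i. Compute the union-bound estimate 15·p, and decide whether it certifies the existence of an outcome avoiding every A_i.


Union bound: P[∪_{i=1}^{15} A_i] ≤ Σ_i P[A_i] ≤ 15·p = 15·(2/35) = 6/7.
Numerically: 6/7 ≈ 0.857143.
Is 6/7 < 1? YES.
Since P[∪ A_i] ≤ 6/7 < 1, the complement has P[∩ A_i^c] ≥ 1 − 6/7 = 1/7 > 0, so some outcome avoids every A_i.

15·p = 6/7 ≈ 0.857143; existence CERTIFIED by the union bound.


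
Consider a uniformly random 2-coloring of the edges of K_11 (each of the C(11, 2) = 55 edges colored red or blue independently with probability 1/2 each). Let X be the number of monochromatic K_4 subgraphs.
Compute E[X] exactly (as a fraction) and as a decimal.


Let X = Σ_S X_S over the C(11, 4) = 330 subsets S of size 4, where X_S = 1 if the K_4 on S is monochromatic.
For a fixed S, the K_4 on S has C(4, 2) = 6 edges. P[all 6 edges red] = (1/2)^6, and likewise for blue, so P[monochromatic] = 2·(1/2)^6 = 2^{1 − 6} = 1/32.
By linearity of expectation: E[X] = C(11, 4) · 2^{1 − 6} = 330 · 1/32 = 165/16.
Numerically: E[X] ≈ 10.3125.

E[X] = C(11,4)·2^(1−C(4,2)) = 165/16 ≈ 10.3125.


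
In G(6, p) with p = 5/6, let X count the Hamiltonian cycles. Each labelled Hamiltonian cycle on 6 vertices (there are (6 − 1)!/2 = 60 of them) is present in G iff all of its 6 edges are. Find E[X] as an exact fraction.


K_6 has (6 − 1)!/2 = 60 labelled Hamiltonian cycles.
For each such Hamiltonian cycle H, let X_H = 1 if all 6 edges of H are present in G. Then P[X_H = 1] = p^{6} = (5/6)^{6} = 15625/46656.
By linearity: E[X] = Σ_H E[X_H] = 60 · p^{6} = 60 · 15625/46656 = 78125/3888.
Numerically: E[X] ≈ 20.1.

E[X] = 60 · (5/6)^{6} = 78125/3888 ≈ 20.1.


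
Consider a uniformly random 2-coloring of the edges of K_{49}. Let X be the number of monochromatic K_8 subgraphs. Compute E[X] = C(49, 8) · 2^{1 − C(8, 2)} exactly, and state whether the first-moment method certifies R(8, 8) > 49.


E[X] = C(49, 8) · 2^{1 − 28} = 450978066 · 2^{−27} = 450978066/134217728.
As a reduced fraction: E[X] = 225489033/67108864 ≈ 3.3600.
Is E[X] < 1? NO.
Since E[X] ≥ 1, the first-moment bound is inconclusive at n = 49; it does NOT by itself certify R(8, 8) > 49.

E[X] = 225489033/67108864 ≈ 3.3600; E[X] ≥ 1; first-moment method inconclusive here.


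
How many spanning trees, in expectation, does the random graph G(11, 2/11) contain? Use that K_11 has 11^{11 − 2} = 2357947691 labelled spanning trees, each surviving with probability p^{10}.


K_11 has 11^{11 − 2} = 2357947691 labelled spanning trees.
For each such spanning tree H, let X_H = 1 if all 10 edges of H are present in G. Then P[X_H = 1] = p^{10} = (2/11)^{10} = 1024/25937424601.
Summing the indicators: E[X] = Σ_H E[X_H] = 2357947691 · p^{10} = 2357947691 · 1024/25937424601 = 1024/11.
Numerically: E[X] ≈ 93.09.

E[X] = 2357947691 · (2/11)^{10} = 1024/11 ≈ 93.09.


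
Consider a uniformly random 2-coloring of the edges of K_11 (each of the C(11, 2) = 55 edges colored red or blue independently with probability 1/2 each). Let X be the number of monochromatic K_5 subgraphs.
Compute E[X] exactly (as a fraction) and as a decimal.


Let X = Σ_S X_S over the C(11, 5) = 462 subsets S of size 5, where X_S = 1 if the K_5 on S is monochromatic.
For a fixed S, the K_5 on S has C(5, 2) = 10 edges. P[all 10 edges red] = (1/2)^10, and likewise for blue, so P[monochromatic] = 2·(1/2)^10 = 2^{1 − 10} = 1/512.
By linearity of expectation: E[X] = C(11, 5) · 2^{1 − 10} = 462 · 1/512 = 231/256.
Numerically: E[X] ≈ 0.9023.

E[X] = C(11,5)·2^(1−C(5,2)) = 231/256 ≈ 0.9023.


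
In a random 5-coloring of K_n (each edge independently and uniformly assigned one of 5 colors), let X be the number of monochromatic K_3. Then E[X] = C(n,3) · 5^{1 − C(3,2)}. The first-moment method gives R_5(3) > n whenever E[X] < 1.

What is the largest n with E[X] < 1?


We need C(n, 3) · 5^{1 − 3} < 1, i.e. C(n, 3) < 5^{3 − 1} = 25.
Check values of n near the boundary:
  n = 3: C(3, 3) = 1; 1 < 25? YES
  n = 4: C(4, 3) = 4; 4 < 25? YES
  n = 5: C(5, 3) = 10; 10 < 25? YES
  n = 6: C(6, 3) = 20; 20 < 25? YES
  n = 7: C(7, 3) = 35; 35 < 25? NO
  n = 8: C(8, 3) = 56; 56 < 25? NO
The largest n with C(n, 3) < 25 is n = 6 (where E[X] = 4/5 ≈ 0.8000). Hence R_5(3) > 6, i.e. R_5(3) ≥ 7.

Largest n = 6; hence R_5(3) > 6.


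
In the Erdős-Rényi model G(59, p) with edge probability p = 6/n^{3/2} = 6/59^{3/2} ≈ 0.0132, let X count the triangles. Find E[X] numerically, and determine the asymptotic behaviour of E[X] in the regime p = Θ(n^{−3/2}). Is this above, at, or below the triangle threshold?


Number of potential triangles: C(59, 3) = 32509.
Each occurs with probability p³ ≈ (0.0132)³ ≈ 2.32070e-06.
By linearity: E[X] = C(59, 3)·p³ ≈ 32509 · 2.32070e-06 ≈ 0.075.
Since α = 3/2 > 1, p = c/n^{3/2} = o(1/n) is below the triangle threshold p ~ 1/n. Asymptotically E[X] ~ (c³/6)·n^{3(1−α)} = (6³/6)·n^{-1.5} → 0, so by Markov's inequality G has no triangles w.h.p.

E[X] ≈ 0.075; in regime p = Θ(1/n^{3/2}) E[X] tends to 0 (below the triangle threshold p ~ 1/n).


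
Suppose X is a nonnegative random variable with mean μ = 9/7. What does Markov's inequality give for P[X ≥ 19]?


μ = E[X] = 9/7, a = 19.
Markov: P[X ≥ 19] ≤ μ/a = (9/7)/19 = 9/133.
Numerically: ≈ 0.068.
(Since a = 19 > μ = 1.286, the bound 9/133 is < 1 and informative.)

P[X ≥ 19] ≤ 9/133 ≈ 0.068.


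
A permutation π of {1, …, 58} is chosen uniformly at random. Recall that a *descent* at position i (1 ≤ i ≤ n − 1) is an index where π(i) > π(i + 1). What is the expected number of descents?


Write X = Σ X_I over i = 1, …, 57, with X_I the indicator of one descent.
There are 57 indicators.
For each fixed i, the pair (π(i), π(i+1)) is a uniformly random ordered pair of distinct values from {1, …, 58}; by symmetry P[π(i) > π(i+1)] = 1/2.
By linearity: E[X] = 57 · (1/2) = (58 − 1) · (1/2) = 57/2 ≈ 28.500.

E[X] = 57/2 = 28.500.


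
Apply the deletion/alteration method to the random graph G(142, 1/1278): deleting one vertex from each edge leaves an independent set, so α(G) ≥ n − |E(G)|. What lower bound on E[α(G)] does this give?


E[|E(G)|] = C(142, 2)·p = 10011 · (1/1278) = 47/6.
E[α(G)] ≥ n − E[|E(G)|] = 142 − 47/6 = 805/6.
Numerically: ≈ 134.1667.
(This is only a lower bound; the true E[α(G)] may be larger.)

E[α(G)] ≥ 805/6 ≈ 134.1667.


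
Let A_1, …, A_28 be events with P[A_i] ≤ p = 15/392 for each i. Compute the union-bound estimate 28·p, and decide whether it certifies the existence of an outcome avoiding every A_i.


Union bound: P[∪_{i=1}^{28} A_i] ≤ Σ_i P[A_i] ≤ 28·p = 28·(15/392) = 15/14.
Numerically: 15/14 ≈ 1.0714.
Is 15/14 < 1? NO.
Since the bound 15/14 is ≥ 1, the union bound is uninformative here; it does NOT by itself certify existence.

28·p = 15/14 ≈ 1.0714; existence NOT certified by the union bound.


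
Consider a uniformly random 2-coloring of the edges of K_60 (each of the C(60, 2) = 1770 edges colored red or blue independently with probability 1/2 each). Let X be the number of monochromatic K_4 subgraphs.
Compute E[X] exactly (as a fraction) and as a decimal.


Let X = Σ_S X_S over the C(60, 4) = 487635 subsets S of size 4, where X_S = 1 if the K_4 on S is monochromatic.
For a fixed S, the K_4 on S has C(4, 2) = 6 edges. P[all 6 edges red] = (1/2)^6, and likewise for blue, so P[monochromatic] = 2·(1/2)^6 = 2^{1 − 6} = 1/32.
By linearity of expectation: E[X] = C(60, 4) · 2^{1 − 6} = 487635 · 1/32 = 487635/32.
Numerically: E[X] ≈ 15238.5938.

E[X] = C(60,4)·2^(1−C(4,2)) = 487635/32 ≈ 15238.5938.


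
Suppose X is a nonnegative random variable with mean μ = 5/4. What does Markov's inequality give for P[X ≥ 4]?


μ = E[X] = 5/4, a = 4.
Markov: P[X ≥ 4] ≤ μ/a = (5/4)/4 = 5/16.
Numerically: ≈ 0.3125.
(Since a = 4 > μ = 1.2500, the bound 5/16 is < 1 and informative.)

P[X ≥ 4] ≤ 5/16 ≈ 0.3125.


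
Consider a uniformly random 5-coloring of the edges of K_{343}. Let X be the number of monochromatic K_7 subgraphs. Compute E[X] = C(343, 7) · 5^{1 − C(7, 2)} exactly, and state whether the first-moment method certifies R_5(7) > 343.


E[X] = C(343, 7) · 5^{1 − 21} = 104200375748469 · 5^{−20} = 104200375748469/95367431640625.
As a reduced fraction: E[X] = 104200375748469/95367431640625 ≈ 1.09262.
Is E[X] < 1? NO.
Since E[X] ≥ 1, the first-moment bound is inconclusive at n = 343; it does NOT by itself certify R_5(7) > 343.

E[X] = 104200375748469/95367431640625 ≈ 1.09262; E[X] ≥ 1; first-moment method inconclusive here.


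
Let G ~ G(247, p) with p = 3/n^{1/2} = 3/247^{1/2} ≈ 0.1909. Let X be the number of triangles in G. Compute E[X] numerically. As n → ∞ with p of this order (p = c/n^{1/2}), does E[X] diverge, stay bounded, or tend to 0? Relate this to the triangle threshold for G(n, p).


Number of potential triangles: C(247, 3) = 2481115.
Each occurs with probability p³ ≈ (0.1909)³ ≈ 6.955340e-03.
By linearity: E[X] = C(247, 3)·p³ ≈ 2481115 · 6.955340e-03 ≈ 17256.9972.
Since α = 1/2 < 1, p = c/n^{1/2} ≫ 1/n is above the triangle threshold p ~ 1/n. Asymptotically E[X] ~ (c³/6)·n^{3(1−α)} = (3³/6)·n^{1.5} → ∞; triangles are abundant w.h.p.

E[X] ≈ 17256.9972; in regime p = Θ(1/n^{1/2}) E[X] diverges (above the triangle threshold p ~ 1/n).


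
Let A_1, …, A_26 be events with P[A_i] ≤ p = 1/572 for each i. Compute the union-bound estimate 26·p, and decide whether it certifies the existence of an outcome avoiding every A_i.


Union bound: P[∪_{i=1}^{26} A_i] ≤ Σ_i P[A_i] ≤ 26·p = 26·(1/572) = 1/22.
Numerically: 1/22 ≈ 0.045455.
Is 1/22 < 1? YES.
Since P[∪ A_i] ≤ 1/22 < 1, the complement has P[∩ A_i^c] ≥ 1 − 1/22 = 21/22 > 0, so some outcome avoids every A_i.

26·p = 1/22 ≈ 0.045455; existence CERTIFIED by the union bound.


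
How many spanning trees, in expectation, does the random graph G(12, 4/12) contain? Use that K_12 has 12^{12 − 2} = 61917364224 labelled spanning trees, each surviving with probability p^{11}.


K_12 has 12^{12 − 2} = 61917364224 labelled spanning trees.
For each such spanning tree H, let X_H = 1 if all 11 edges of H are present in G. Then P[X_H = 1] = p^{11} = (1/3)^{11} = 1/177147.
By linearity: E[X] = Σ_H E[X_H] = 61917364224 · p^{11} = 61917364224 · 1/177147 = 1048576/3.
Numerically: E[X] ≈ 3.5e+05.

E[X] = 61917364224 · (1/3)^{11} = 1048576/3 ≈ 3.5e+05.


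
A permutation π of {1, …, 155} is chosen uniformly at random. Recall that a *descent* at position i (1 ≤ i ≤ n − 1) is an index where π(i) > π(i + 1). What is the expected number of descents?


Write X = Σ X_I over i = 1, …, 154, with X_I the indicator of one descent.
There are 154 indicators.
For each fixed i, the pair (π(i), π(i+1)) is a uniformly random ordered pair of distinct values from {1, …, 155}; by symmetry P[π(i) > π(i+1)] = 1/2.
By linearity: E[X] = 154 · (1/2) = (155 − 1) · (1/2) = 77 ≈ 77.000.

E[X] = 77 = 77.000.


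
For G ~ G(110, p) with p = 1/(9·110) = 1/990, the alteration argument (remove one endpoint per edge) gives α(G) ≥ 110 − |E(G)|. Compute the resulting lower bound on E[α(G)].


E[|E(G)|] = C(110, 2)·p = 5995 · (1/990) = 109/18.
E[α(G)] ≥ n − E[|E(G)|] = 110 − 109/18 = 1871/18.
Numerically: ≈ 103.9444.
(This is only a lower bound; the true E[α(G)] may be larger.)

E[α(G)] ≥ 1871/18 ≈ 103.9444.


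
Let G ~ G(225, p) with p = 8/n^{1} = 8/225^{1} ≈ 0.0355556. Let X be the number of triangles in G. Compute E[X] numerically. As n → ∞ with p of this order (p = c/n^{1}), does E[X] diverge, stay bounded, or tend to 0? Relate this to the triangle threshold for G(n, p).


Number of potential triangles: C(225, 3) = 1873200.
Each occurs with probability p³ ≈ (0.0355556)³ ≈ 4.49492455e-05.
By linearity: E[X] = C(225, 3)·p³ ≈ 1873200 · 4.49492455e-05 ≈ 84.198927.
Here α = 1, so p = 8/n is exactly at the triangle threshold p ~ 1/n. Asymptotically E[X] → c³/6 = 8³/6 = 256/3 ≈ 85.333333, a bounded constant. In this regime the triangle count is asymptotically Poisson(c³/6).

E[X] ≈ 84.198927; in regime p = Θ(1/n^{1}) E[X] stays bounded (at the triangle threshold p ~ 1/n).


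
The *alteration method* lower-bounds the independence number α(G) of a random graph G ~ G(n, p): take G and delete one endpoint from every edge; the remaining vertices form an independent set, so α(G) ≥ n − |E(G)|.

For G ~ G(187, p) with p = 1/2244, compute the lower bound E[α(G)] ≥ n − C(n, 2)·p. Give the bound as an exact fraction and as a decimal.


E[|E(G)|] = C(187, 2)·p = 17391 · (1/2244) = 31/4.
E[α(G)] ≥ n − E[|E(G)|] = 187 − 31/4 = 717/4.
Numerically: ≈ 179.25000.
(This is only a lower bound; the true E[α(G)] may be larger.)

E[α(G)] ≥ 717/4 ≈ 179.25000.


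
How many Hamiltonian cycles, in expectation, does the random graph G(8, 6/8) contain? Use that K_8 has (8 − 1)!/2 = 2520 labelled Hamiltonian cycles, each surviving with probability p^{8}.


K_8 has (8 − 1)!/2 = 2520 labelled Hamiltonian cycles.
For each such Hamiltonian cycle H, let X_H = 1 if all 8 edges of H are present in G. Then P[X_H = 1] = p^{8} = (3/4)^{8} = 6561/65536.
By linearity: E[X] = Σ_H E[X_H] = 2520 · p^{8} = 2520 · 6561/65536 = 2066715/8192.
Numerically: E[X] ≈ 252.28.

E[X] = 2520 · (3/4)^{8} = 2066715/8192 ≈ 252.28.


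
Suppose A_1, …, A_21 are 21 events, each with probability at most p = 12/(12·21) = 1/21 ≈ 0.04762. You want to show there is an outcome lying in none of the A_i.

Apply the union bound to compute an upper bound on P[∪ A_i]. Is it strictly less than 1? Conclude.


Union bound: P[∪_{i=1}^{21} A_i] ≤ Σ_i P[A_i] ≤ 21·p = 21·(1/21) = 1.
Numerically: 1 ≈ 1.00000.
Is 1 < 1? NO.
Since the bound 1 is ≥ 1, the union bound is uninformative here; it does NOT by itself certify existence.

21·p = 1 ≈ 1.00000; existence NOT certified by the union bound.


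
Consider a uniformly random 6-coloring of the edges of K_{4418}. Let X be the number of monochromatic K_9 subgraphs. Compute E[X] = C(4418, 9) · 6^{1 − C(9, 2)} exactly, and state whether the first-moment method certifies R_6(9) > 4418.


E[X] = C(4418, 9) · 6^{1 − 36} = 1752779389572095347587475120 · 6^{−35} = 1752779389572095347587475120/1719070799748422591028658176.
As a reduced fraction: E[X] = 109548711848255959224217195/107441924984276411939291136 ≈ 1.0196086.
Is E[X] < 1? NO.
Since E[X] ≥ 1, the first-moment bound is inconclusive at n = 4418; it does NOT by itself certify R_6(9) > 4418.

E[X] = 109548711848255959224217195/107441924984276411939291136 ≈ 1.0196086; E[X] ≥ 1; first-moment method inconclusive here.


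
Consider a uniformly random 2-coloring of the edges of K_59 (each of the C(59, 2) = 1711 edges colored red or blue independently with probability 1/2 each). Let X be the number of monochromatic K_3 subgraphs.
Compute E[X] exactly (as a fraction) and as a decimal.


Let X = Σ_S X_S over the C(59, 3) = 32509 subsets S of size 3, where X_S = 1 if the K_3 on S is monochromatic.
For a fixed S, the K_3 on S has C(3, 2) = 3 edges. P[all 3 edges red] = (1/2)^3, and likewise for blue, so P[monochromatic] = 2·(1/2)^3 = 2^{1 − 3} = 1/4.
By linearity: E[X] = C(59, 3) · 2^{1 − 3} = 32509 · 1/4 = 32509/4.
Numerically: E[X] ≈ 8127.250000.

E[X] = C(59,3)·2^(1−C(3,2)) = 32509/4 ≈ 8127.250000.


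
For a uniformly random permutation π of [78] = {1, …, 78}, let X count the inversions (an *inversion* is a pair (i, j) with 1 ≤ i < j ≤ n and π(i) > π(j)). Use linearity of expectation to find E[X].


Write X = Σ X_I over the C(78, 2) = 3003 pairs i < j, with X_I the indicator of one inversion.
There are 3003 indicators.
For each fixed pair i < j, the values π(i) and π(j) are two distinct elements of {1, …, 78} in uniformly random order; by symmetry P[π(i) > π(j)] = 1/2.
By linearity: E[X] = 3003 · (1/2) = C(78, 2) · (1/2) = 3003/2 = 3003/2 ≈ 1501.50000.

E[X] = 3003/2 = 1501.50000.


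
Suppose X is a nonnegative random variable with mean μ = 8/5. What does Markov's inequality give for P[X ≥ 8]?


μ = E[X] = 8/5, a = 8.
Markov: P[X ≥ 8] ≤ μ/a = (8/5)/8 = 1/5.
Numerically: ≈ 0.2000.
(Since a = 8 > μ = 1.6000, the bound 1/5 is < 1 and informative.)

P[X ≥ 8] ≤ 1/5 ≈ 0.2000.


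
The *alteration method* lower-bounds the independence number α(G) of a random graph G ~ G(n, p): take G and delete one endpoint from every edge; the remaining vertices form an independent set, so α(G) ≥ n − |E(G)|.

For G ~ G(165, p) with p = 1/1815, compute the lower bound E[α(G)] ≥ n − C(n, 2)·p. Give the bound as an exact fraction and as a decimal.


E[|E(G)|] = C(165, 2)·p = 13530 · (1/1815) = 82/11.
E[α(G)] ≥ n − E[|E(G)|] = 165 − 82/11 = 1733/11.
Numerically: ≈ 157.545.
(This is only a lower bound; the true E[α(G)] may be larger.)

E[α(G)] ≥ 1733/11 ≈ 157.545.


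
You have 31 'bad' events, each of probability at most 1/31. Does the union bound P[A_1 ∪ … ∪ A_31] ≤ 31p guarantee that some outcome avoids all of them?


Union bound: P[∪_{i=1}^{31} A_i] ≤ Σ_i P[A_i] ≤ 31·p = 31·(1/31) = 1.
Numerically: 1 ≈ 1.000000.
Is 1 < 1? NO.
Since the bound 1 is ≥ 1, the union bound is uninformative here; it does NOT by itself certify existence.

31·p = 1 ≈ 1.000000; existence NOT certified by the union bound.


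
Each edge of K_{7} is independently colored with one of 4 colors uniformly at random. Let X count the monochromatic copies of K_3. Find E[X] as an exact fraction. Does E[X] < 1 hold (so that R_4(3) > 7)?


E[X] = C(7, 3) · 4^{1 − 3} = 35 · 4^{−2} = 35/16.
As a reduced fraction: E[X] = 35/16 ≈ 2.1875000.
Is E[X] < 1? NO.
Since E[X] ≥ 1, the first-moment bound is inconclusive at n = 7; it does NOT by itself certify R_4(3) > 7.

E[X] = 35/16 ≈ 2.1875000; E[X] ≥ 1; first-moment method inconclusive here.


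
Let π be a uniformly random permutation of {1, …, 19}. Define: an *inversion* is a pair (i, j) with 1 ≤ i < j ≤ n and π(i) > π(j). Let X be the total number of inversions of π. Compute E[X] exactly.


Write X = Σ X_I over the C(19, 2) = 171 pairs i < j, with X_I the indicator of one inversion.
There are 171 indicators.
For each fixed pair i < j, the values π(i) and π(j) are two distinct elements of {1, …, 19} in uniformly random order; by symmetry P[π(i) > π(j)] = 1/2.
By linearity: E[X] = 171 · (1/2) = C(19, 2) · (1/2) = 171/2 = 171/2 ≈ 85.50000.

E[X] = 171/2 = 85.50000.
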